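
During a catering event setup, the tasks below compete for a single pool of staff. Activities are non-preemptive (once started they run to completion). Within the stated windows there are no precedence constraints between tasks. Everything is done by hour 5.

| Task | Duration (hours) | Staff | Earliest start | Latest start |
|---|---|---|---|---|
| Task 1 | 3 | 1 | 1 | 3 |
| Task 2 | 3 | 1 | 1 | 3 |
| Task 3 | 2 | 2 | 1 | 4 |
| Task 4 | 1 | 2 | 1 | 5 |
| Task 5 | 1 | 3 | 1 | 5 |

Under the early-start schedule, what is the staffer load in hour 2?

4

At early start, hour 2 has: Task 1, Task 2, Task 3.
Demand: 1 + 1 + 2 = 4.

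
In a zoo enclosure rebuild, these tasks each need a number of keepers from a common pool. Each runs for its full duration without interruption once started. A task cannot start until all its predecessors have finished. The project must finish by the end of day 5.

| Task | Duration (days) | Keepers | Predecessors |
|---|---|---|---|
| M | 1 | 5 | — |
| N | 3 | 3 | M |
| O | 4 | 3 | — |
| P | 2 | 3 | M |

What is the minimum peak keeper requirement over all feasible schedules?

Schedule M@1, N@2, O@1, P@2: d1:8  d2:9  d3:9  d4:6  d5:0 — peak 9.
No arrangement of the 16 feasible schedules does better.

9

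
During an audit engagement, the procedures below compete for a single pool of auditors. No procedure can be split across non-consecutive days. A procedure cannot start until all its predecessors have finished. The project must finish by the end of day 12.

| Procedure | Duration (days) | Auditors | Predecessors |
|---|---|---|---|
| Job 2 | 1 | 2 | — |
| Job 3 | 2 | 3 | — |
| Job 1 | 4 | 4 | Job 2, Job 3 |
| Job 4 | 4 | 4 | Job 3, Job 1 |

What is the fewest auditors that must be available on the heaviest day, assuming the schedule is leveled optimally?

Early-start (Job 2@1, Job 3@1, Job 1@3, Job 4@7) gives peak 5: d1:5  d2:3  d3:4  d4:4  d5:4  d6:4  d7:4  d8:4  d9:4  d10:4  d11:0  d12:0.
Shift Job 3→2, Job 1→4, Job 4→8.
Schedule Job 2@1, Job 3@2, Job 1@4, Job 4@8: d1:2  d2:3  d3:3  d4:4  d5:4  d6:4  d7:4  d8:4  d9:4  d10:4  d11:4  d12:0 — peak 4.
Total auditor-days = 40 over 12 days ⇒ peak ≥ ⌈40/12⌉ = 4, so 4 is optimal.

4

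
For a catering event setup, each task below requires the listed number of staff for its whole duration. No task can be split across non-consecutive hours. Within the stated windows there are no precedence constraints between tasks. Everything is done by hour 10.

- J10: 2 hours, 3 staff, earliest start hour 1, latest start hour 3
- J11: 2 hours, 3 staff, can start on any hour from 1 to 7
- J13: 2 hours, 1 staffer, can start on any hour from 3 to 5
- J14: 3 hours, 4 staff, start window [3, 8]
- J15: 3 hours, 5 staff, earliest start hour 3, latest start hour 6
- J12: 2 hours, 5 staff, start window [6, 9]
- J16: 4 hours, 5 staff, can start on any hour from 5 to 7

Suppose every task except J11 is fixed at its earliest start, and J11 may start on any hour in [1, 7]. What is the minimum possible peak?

14

J11@1: h1:6  h2:6  h3:10  h4:10  h5:14  h6:10  h7:10  h8:5  h9:0  h10:0 → peak 14
J11@2: h1:3  h2:6  h3:13  h4:10  h5:14  h6:10  h7:10  h8:5  h9:0  h10:0 → peak 14
J11@3: h1:3  h2:3  h3:13  h4:13  h5:14  h6:10  h7:10  h8:5  h9:0  h10:0 → peak 14
J11@4: h1:3  h2:3  h3:10  h4:13  h5:17  h6:10  h7:10  h8:5  h9:0  h10:0 → peak 17
J11@5: h1:3  h2:3  h3:10  h4:10  h5:17  h6:13  h7:10  h8:5  h9:0  h10:0 → peak 17
J11@6: h1:3  h2:3  h3:10  h4:10  h5:14  h6:13  h7:13  h8:5  h9:0  h10:0 → peak 14
J11@7: h1:3  h2:3  h3:10  h4:10  h5:14  h6:10  h7:13  h8:8  h9:0  h10:0 → peak 14
Best is J11@1, peak 14.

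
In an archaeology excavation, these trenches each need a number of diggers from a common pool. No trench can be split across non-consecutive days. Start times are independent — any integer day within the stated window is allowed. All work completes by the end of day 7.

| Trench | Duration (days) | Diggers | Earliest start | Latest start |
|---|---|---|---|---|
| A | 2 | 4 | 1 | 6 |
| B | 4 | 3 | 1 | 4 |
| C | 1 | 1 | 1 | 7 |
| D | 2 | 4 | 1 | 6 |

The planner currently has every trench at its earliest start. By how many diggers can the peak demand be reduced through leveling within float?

Early-start peak: d1:12  d2:11  d3:3  d4:3  d5:0  d6:0  d7:0 ⇒ 12.
Leveled (A@1, B@1, C@3, D@4): d1:7  d2:7  d3:4  d4:7  d5:4  d6:0  d7:0 ⇒ 7.
Reduction 12 − 7 = 5.

5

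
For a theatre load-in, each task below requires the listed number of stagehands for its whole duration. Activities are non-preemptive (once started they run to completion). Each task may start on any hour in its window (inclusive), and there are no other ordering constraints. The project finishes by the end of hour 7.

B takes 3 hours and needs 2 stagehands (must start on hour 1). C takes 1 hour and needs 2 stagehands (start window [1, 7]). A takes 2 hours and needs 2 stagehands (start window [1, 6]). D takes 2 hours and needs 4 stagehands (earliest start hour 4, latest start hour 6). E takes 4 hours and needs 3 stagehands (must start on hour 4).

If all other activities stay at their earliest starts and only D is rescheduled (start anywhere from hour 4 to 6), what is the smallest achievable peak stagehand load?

D@4: h1:6  h2:4  h3:2  h4:7  h5:7  h6:3  h7:3 → peak 7
D@5: h1:6  h2:4  h3:2  h4:3  h5:7  h6:7  h7:3 → peak 7
D@6: h1:6  h2:4  h3:2  h4:3  h5:3  h6:7  h7:7 → peak 7
Best is D@4, peak 7.

7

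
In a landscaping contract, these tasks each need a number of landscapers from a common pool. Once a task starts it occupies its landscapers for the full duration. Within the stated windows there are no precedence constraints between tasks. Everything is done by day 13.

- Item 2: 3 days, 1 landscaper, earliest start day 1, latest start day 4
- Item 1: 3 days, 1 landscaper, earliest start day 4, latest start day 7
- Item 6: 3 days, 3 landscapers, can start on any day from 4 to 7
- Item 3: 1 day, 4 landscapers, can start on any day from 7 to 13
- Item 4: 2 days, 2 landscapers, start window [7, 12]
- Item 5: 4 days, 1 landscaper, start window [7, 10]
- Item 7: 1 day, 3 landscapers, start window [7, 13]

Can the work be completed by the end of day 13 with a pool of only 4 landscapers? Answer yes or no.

yes

Schedule Item 2@1, Item 1@4, Item 6@4, Item 3@7, Item 4@8, Item 5@8, Item 7@10: d1:1  d2:1  d3:1  d4:4  d5:4  d6:4  d7:4  d8:3  d9:3  d10:4  d11:1  d12:0  d13:0 — peak 4 ≤ 4.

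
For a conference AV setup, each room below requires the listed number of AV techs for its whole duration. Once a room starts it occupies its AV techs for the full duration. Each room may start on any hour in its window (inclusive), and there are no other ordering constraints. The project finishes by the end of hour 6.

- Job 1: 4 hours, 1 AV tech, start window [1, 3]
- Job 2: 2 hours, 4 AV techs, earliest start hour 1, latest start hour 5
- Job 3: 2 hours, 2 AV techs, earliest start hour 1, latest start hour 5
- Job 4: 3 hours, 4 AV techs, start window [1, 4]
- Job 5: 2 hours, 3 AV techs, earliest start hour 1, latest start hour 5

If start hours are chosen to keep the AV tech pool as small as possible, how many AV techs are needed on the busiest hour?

7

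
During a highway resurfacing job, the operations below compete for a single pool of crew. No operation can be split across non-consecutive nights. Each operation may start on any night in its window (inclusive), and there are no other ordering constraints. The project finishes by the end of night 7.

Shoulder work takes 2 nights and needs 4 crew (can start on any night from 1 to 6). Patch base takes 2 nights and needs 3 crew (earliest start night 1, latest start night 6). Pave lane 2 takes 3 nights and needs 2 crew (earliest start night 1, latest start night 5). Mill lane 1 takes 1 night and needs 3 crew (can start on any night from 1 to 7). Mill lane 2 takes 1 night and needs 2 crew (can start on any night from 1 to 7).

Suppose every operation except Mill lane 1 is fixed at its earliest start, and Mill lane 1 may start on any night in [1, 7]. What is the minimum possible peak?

11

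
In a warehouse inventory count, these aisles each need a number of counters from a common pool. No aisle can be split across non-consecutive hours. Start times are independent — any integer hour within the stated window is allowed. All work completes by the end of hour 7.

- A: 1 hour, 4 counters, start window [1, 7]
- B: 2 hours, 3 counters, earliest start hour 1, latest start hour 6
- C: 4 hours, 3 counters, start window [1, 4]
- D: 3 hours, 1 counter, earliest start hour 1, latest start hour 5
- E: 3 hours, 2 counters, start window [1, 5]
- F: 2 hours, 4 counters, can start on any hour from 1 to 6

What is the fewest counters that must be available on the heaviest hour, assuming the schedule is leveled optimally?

7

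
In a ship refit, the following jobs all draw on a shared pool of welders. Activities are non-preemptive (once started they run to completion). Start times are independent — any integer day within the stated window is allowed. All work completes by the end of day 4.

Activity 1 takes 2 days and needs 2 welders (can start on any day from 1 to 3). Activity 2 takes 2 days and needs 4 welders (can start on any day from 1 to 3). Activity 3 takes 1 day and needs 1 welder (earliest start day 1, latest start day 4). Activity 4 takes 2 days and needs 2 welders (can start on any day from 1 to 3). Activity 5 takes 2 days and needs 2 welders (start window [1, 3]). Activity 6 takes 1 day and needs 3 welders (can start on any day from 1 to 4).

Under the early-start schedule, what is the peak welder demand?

Early-start schedule: Activity 1@1, Activity 2@1, Activity 3@1, Activity 4@1, Activity 5@1, Activity 6@1.
Load per day: day 1: 14, day 2: 10, day 3: 0, day 4: 0.
Peak is 14.

14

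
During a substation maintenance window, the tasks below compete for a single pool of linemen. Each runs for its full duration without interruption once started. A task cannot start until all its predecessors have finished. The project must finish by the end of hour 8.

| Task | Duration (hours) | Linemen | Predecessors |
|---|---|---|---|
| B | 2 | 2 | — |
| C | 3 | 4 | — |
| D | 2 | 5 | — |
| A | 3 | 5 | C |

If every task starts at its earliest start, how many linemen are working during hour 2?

At early start, hour 2 has: B, C, D.
Demand: 2 + 4 + 5 = 11.

11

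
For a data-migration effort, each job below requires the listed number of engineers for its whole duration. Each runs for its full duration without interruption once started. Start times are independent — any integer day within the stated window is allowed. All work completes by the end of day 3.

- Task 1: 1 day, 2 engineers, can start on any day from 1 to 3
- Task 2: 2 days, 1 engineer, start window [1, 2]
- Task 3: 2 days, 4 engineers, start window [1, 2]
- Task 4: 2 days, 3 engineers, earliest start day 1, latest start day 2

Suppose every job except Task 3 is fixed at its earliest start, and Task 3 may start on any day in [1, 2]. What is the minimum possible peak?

8

Task 3@1: d1:10  d2:8  d3:0 → peak 10
Task 3@2: d1:6  d2:8  d3:4 → peak 8
Best is Task 3@2, peak 8.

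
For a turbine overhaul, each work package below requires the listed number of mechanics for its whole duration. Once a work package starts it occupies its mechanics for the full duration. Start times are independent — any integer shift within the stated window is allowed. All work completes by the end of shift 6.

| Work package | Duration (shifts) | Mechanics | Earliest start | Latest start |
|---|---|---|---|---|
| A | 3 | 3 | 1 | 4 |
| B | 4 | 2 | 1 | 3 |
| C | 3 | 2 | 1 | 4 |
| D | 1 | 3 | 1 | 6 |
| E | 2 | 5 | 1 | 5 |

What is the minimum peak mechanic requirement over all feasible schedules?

7

Early-start (A@1, B@1, C@1, D@1, E@1) gives peak 15: s1:15  s2:12  s3:7  s4:2  s5:0  s6:0.
Shift D→4, E→5.
Schedule A@1, B@1, C@1, D@4, E@5: s1:7  s2:7  s3:7  s4:5  s5:5  s6:5 — peak 7.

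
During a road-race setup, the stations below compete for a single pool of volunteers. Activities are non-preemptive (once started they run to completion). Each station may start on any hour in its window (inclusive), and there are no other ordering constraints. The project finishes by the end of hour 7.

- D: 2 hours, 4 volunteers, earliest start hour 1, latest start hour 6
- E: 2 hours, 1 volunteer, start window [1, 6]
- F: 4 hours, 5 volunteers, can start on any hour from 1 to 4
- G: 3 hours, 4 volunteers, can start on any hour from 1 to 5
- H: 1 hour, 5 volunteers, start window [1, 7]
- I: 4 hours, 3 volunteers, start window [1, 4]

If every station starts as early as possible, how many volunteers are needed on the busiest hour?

22

Early-start schedule: D@1, E@1, F@1, G@1, H@1, I@1.
Load per hour: hour 1: 22, hour 2: 17, hour 3: 12, hour 4: 8, hour 5: 0, hour 6: 0, hour 7: 0.
Peak is 22.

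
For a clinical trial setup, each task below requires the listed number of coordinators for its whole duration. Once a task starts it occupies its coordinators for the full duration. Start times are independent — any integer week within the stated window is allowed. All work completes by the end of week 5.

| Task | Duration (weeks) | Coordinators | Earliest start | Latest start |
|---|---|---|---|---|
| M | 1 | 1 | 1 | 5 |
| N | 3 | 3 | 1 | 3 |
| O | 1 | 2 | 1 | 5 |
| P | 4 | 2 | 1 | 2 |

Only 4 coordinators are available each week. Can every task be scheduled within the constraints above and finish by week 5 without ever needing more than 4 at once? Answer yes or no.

The minimum achievable peak is 5; 4 < 5, so no feasible schedule stays within the cap.

no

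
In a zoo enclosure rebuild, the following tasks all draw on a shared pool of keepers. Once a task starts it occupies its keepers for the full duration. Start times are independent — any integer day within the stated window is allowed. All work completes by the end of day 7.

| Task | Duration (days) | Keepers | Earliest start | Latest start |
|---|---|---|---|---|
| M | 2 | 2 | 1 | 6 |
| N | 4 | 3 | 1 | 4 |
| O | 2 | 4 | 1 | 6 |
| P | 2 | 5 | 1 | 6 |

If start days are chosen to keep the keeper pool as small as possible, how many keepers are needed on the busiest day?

7

Early-start (M@1, N@1, O@1, P@1) gives peak 14: d1:14  d2:14  d3:3  d4:3  d5:0  d6:0  d7:0.
Shift O→3, P→5.
Schedule M@1, N@1, O@3, P@5: d1:5  d2:5  d3:7  d4:7  d5:5  d6:5  d7:0 — peak 7.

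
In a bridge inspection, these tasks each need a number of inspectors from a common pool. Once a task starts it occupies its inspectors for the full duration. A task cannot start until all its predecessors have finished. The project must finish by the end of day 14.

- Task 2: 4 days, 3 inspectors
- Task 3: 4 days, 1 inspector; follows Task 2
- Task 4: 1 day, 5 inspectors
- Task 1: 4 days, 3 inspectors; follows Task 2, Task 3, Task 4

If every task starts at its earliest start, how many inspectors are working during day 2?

3

At early start, day 2 has: Task 2.
Demand: 3 = 3.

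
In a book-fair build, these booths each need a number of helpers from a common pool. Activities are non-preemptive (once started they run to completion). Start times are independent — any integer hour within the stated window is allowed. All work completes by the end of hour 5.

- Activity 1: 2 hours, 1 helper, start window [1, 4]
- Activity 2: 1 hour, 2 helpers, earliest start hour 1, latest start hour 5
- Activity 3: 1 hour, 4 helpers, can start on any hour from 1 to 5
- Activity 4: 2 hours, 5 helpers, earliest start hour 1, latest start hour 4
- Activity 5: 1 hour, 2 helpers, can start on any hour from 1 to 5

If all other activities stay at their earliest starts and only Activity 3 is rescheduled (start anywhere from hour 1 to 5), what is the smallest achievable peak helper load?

10

Activity 3@1: h1:14  h2:6  h3:0  h4:0  h5:0 → peak 14
Activity 3@2: h1:10  h2:10  h3:0  h4:0  h5:0 → peak 10
Activity 3@3: h1:10  h2:6  h3:4  h4:0  h5:0 → peak 10
Activity 3@4: h1:10  h2:6  h3:0  h4:4  h5:0 → peak 10
Activity 3@5: h1:10  h2:6  h3:0  h4:0  h5:4 → peak 10
Best is Activity 3@2, peak 10.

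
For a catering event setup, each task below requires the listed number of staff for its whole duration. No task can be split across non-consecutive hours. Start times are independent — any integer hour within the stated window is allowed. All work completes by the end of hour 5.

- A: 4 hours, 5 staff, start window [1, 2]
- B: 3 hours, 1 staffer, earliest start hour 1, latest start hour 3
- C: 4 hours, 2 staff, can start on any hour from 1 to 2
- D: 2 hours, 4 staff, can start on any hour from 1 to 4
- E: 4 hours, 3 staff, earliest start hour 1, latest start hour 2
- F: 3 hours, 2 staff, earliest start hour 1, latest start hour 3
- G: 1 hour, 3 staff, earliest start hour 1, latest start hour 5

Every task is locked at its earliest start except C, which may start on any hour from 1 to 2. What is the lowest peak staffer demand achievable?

18

C@1: h1:20  h2:17  h3:13  h4:10  h5:0 → peak 20
C@2: h1:18  h2:17  h3:13  h4:10  h5:2 → peak 18
Best is C@2, peak 18.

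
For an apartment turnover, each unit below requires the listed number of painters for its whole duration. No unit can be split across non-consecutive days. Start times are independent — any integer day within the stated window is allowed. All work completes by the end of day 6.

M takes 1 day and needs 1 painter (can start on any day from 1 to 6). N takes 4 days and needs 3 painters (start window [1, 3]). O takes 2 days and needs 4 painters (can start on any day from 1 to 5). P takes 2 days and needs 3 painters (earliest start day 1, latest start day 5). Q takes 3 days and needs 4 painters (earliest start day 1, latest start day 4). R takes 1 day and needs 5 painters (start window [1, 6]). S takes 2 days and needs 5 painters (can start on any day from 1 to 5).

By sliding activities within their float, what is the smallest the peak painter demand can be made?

Early-start (M@1, N@1, O@1, P@1, Q@1, R@1, S@1) gives peak 25: d1:25  d2:19  d3:7  d4:3  d5:0  d6:0.
Shift P→2, Q→3, R→6, S→5.
Schedule M@1, N@1, O@1, P@2, Q@3, R@6, S@5: d1:8  d2:10  d3:10  d4:7  d5:9  d6:10 — peak 10.

10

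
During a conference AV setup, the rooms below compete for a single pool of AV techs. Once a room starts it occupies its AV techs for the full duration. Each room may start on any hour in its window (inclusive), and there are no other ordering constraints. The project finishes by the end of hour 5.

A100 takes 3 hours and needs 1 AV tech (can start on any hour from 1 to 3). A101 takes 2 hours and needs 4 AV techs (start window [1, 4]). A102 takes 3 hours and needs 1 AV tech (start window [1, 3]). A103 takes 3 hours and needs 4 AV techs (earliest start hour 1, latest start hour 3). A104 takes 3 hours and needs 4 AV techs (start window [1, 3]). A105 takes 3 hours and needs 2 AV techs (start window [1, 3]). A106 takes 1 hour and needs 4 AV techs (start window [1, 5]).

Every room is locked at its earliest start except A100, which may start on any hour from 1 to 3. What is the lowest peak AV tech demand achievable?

19

A100@1: h1:20  h2:16  h3:12  h4:0  h5:0 → peak 20
A100@2: h1:19  h2:16  h3:12  h4:1  h5:0 → peak 19
A100@3: h1:19  h2:15  h3:12  h4:1  h5:1 → peak 19
Best is A100@2, peak 19.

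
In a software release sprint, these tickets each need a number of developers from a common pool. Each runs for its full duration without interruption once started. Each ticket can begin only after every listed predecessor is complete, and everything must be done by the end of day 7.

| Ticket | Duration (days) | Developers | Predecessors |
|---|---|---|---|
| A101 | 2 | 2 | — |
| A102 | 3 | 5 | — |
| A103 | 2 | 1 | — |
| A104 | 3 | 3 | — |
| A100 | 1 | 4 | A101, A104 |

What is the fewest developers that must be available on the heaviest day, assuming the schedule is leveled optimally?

5

Early-start (A101@1, A102@1, A103@1, A104@1, A100@4) gives peak 11: d1:11  d2:11  d3:8  d4:4  d5:0  d6:0  d7:0.
Shift A102→5, A103→3.
Schedule A101@1, A102@5, A103@3, A104@1, A100@4: d1:5  d2:5  d3:4  d4:5  d5:5  d6:5  d7:5 — peak 5.
Total developer-days = 34 over 7 days ⇒ peak ≥ ⌈34/7⌉ = 5, so 5 is optimal.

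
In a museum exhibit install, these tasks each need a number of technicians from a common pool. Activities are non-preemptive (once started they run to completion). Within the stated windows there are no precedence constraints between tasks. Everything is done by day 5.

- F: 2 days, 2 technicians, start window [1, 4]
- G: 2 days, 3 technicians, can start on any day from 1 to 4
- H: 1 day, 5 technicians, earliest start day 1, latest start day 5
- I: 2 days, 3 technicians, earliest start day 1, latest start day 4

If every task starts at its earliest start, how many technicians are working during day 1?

13

At early start, day 1 has: F, G, H, I.
Demand: 2 + 3 + 5 + 3 = 13.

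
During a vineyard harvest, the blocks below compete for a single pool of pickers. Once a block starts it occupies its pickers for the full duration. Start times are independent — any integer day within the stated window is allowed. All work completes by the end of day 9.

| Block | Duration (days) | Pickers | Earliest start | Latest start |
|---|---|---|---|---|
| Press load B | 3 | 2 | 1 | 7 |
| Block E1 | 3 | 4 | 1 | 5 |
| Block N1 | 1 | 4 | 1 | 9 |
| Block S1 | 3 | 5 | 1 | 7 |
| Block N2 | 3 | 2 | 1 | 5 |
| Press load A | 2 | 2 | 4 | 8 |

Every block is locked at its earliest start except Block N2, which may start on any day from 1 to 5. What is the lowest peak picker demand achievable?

15

Block N2@1: d1:17  d2:13  d3:13  d4:2  d5:2  d6:0  d7:0  d8:0  d9:0 → peak 17
Block N2@2: d1:15  d2:13  d3:13  d4:4  d5:2  d6:0  d7:0  d8:0  d9:0 → peak 15
Block N2@3: d1:15  d2:11  d3:13  d4:4  d5:4  d6:0  d7:0  d8:0  d9:0 → peak 15
Block N2@4: d1:15  d2:11  d3:11  d4:4  d5:4  d6:2  d7:0  d8:0  d9:0 → peak 15
Block N2@5: d1:15  d2:11  d3:11  d4:2  d5:4  d6:2  d7:2  d8:0  d9:0 → peak 15
Best is Block N2@2, peak 15.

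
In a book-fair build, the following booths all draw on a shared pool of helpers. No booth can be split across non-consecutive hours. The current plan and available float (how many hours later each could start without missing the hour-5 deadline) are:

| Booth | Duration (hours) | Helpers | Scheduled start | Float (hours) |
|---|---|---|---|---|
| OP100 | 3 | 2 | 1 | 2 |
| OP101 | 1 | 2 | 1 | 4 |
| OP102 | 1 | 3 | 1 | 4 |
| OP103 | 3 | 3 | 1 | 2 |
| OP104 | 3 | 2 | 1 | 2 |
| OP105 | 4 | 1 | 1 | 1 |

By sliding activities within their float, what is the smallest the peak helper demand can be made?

8

Early-start (OP100@1, OP101@1, OP102@1, OP103@1, OP104@1, OP105@1) gives peak 13: h1:13  h2:8  h3:8  h4:1  h5:0.
Shift OP103→2, OP104→2.
Schedule OP100@1, OP101@1, OP102@1, OP103@2, OP104@2, OP105@1: h1:8  h2:8  h3:8  h4:6  h5:0 — peak 8.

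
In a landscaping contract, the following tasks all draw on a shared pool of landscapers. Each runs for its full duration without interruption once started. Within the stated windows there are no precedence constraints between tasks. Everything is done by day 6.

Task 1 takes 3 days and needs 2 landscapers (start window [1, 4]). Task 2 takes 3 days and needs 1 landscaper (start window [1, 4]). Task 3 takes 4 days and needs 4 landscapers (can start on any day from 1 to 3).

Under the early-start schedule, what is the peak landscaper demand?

7

Early-start schedule: Task 1@1, Task 2@1, Task 3@1.
Load per day: day 1: 7, day 2: 7, day 3: 7, day 4: 4, day 5: 0, day 6: 0.
Peak is 7.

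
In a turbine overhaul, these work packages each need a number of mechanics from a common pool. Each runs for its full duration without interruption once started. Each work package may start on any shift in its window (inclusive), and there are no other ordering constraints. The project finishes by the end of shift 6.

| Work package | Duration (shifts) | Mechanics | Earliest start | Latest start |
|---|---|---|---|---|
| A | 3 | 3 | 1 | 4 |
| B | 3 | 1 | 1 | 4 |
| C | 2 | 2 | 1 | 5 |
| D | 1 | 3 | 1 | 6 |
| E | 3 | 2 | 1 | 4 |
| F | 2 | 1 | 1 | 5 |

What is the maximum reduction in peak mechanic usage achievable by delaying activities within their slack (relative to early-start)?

Early-start peak: s1:12  s2:9  s3:6  s4:0  s5:0  s6:0 ⇒ 12.
Leveled (A@1, B@1, C@4, D@6, E@4, F@1): s1:5  s2:5  s3:4  s4:4  s5:4  s6:5 ⇒ 5.
Reduction 12 − 5 = 7.

7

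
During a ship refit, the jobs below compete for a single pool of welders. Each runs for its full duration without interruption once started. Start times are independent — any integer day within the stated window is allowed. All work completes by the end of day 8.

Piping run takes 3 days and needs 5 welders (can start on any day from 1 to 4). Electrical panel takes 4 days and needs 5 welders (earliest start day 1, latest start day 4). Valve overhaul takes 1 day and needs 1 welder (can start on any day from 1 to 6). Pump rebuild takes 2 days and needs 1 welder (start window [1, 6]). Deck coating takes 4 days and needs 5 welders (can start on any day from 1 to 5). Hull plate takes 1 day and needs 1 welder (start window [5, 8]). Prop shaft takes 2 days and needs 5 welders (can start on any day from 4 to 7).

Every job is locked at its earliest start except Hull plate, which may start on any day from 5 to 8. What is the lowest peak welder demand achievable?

Hull plate@5: d1:17  d2:16  d3:15  d4:15  d5:6  d6:0  d7:0  d8:0 → peak 17
Hull plate@6: d1:17  d2:16  d3:15  d4:15  d5:5  d6:1  d7:0  d8:0 → peak 17
Hull plate@7: d1:17  d2:16  d3:15  d4:15  d5:5  d6:0  d7:1  d8:0 → peak 17
Hull plate@8: d1:17  d2:16  d3:15  d4:15  d5:5  d6:0  d7:0  d8:1 → peak 17
Best is Hull plate@5, peak 17.

17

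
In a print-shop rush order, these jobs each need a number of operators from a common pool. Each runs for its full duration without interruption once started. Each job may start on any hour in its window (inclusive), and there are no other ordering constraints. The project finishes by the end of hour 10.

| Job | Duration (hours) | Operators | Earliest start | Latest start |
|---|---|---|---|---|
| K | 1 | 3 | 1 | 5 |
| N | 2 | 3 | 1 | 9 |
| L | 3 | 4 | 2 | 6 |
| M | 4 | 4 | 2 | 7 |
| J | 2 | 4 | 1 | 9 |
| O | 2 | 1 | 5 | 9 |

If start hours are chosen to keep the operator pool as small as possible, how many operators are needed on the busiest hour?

7

Early-start (K@1, N@1, L@2, M@2, J@1, O@5) gives peak 15: h1:10  h2:15  h3:8  h4:8  h5:5  h6:1  h7:0  h8:0  h9:0  h10:0.
Shift M→5, J→9.
Schedule K@1, N@1, L@2, M@5, J@9, O@5: h1:6  h2:7  h3:4  h4:4  h5:5  h6:5  h7:4  h8:4  h9:4  h10:4 — peak 7.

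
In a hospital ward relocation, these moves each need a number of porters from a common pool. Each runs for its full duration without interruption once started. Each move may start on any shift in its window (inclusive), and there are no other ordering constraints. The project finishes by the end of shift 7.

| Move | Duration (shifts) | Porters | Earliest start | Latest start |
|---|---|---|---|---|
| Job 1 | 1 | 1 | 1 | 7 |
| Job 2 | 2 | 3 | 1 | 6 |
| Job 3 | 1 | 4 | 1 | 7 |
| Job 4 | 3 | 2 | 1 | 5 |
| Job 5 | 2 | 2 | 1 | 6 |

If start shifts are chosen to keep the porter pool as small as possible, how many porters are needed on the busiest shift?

4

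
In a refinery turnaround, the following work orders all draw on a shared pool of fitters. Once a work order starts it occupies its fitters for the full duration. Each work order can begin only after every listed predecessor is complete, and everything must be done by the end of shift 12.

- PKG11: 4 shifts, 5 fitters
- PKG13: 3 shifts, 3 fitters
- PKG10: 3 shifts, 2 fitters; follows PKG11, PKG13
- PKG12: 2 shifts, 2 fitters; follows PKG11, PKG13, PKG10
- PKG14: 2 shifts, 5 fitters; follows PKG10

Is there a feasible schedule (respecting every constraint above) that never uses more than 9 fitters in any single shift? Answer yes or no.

Schedule PKG11@1, PKG13@5, PKG10@8, PKG12@11, PKG14@11: s1:5  s2:5  s3:5  s4:5  s5:3  s6:3  s7:3  s8:2  s9:2  s10:2  s11:7  s12:7 — peak 7 ≤ 9.

yes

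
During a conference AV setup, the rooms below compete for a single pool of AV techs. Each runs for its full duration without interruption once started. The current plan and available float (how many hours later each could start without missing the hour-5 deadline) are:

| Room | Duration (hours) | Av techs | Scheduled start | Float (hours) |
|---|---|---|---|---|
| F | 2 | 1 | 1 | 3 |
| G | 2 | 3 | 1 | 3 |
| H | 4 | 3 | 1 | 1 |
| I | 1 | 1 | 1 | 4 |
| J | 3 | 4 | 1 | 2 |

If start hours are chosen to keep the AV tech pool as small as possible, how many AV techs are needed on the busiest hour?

7

Early-start (F@1, G@1, H@1, I@1, J@1) gives peak 12: h1:12  h2:11  h3:7  h4:3  h5:0.
Shift I→5, J→3.
Schedule F@1, G@1, H@1, I@5, J@3: h1:7  h2:7  h3:7  h4:7  h5:5 — peak 7.
Total AV tech-hours = 33 over 5 hours ⇒ peak ≥ ⌈33/5⌉ = 7, so 7 is optimal.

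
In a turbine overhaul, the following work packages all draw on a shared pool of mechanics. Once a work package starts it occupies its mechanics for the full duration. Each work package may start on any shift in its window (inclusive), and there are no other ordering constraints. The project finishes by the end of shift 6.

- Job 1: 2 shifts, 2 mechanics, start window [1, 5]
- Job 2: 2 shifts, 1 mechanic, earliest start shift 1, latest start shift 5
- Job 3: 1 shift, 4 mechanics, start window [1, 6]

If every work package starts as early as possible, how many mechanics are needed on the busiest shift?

7

Early-start schedule: Job 1@1, Job 2@1, Job 3@1.
Load per shift: shift 1: 7, shift 2: 3, shift 3: 0, shift 4: 0, shift 5: 0, shift 6: 0.
Peak is 7.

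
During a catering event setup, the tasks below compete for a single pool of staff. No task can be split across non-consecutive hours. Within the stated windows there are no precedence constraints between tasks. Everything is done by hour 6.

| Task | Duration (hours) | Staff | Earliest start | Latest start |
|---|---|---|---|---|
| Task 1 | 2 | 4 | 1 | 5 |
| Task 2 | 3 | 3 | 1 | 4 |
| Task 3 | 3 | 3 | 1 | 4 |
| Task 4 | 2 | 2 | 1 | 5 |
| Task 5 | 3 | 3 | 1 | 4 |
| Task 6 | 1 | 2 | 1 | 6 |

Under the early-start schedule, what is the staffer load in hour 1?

17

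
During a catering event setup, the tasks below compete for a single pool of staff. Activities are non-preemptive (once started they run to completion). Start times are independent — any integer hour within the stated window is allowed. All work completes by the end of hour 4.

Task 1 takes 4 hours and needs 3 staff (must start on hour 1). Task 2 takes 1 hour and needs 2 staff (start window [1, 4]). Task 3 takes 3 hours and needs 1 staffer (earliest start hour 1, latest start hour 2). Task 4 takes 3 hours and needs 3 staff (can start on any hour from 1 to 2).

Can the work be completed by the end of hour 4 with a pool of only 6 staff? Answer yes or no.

no

Total staffer-hours = 26; over 4 hours the average is 26/4 > 6, so some hour must exceed 6.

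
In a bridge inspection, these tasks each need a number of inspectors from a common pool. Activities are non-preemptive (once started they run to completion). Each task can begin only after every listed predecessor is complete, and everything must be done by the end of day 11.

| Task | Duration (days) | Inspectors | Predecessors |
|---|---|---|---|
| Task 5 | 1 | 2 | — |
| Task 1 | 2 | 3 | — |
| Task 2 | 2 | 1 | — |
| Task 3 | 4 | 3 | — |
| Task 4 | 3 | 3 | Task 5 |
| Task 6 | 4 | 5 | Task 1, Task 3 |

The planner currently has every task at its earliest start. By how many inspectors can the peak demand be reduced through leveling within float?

4

Early-start peak: d1:9  d2:10  d3:6  d4:6  d5:5  d6:5  d7:5  d8:5  d9:0  d10:0  d11:0 ⇒ 10.
Leveled (Task 5@1, Task 1@1, Task 2@1, Task 3@3, Task 4@3, Task 6@7): d1:6  d2:4  d3:6  d4:6  d5:6  d6:3  d7:5  d8:5  d9:5  d10:5  d11:0 ⇒ 6.
Reduction 10 − 6 = 4.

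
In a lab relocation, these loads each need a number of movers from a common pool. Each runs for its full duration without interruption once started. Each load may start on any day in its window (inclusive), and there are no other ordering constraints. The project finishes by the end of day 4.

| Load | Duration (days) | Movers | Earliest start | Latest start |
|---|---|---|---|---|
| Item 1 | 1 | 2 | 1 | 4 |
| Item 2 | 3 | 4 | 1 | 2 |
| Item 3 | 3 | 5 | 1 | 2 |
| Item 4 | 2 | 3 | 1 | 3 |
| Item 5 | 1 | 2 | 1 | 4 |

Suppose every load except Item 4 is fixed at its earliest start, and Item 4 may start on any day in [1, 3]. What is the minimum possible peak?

13

Item 4@1: d1:16  d2:12  d3:9  d4:0 → peak 16
Item 4@2: d1:13  d2:12  d3:12  d4:0 → peak 13
Item 4@3: d1:13  d2:9  d3:12  d4:3 → peak 13
Best is Item 4@2, peak 13.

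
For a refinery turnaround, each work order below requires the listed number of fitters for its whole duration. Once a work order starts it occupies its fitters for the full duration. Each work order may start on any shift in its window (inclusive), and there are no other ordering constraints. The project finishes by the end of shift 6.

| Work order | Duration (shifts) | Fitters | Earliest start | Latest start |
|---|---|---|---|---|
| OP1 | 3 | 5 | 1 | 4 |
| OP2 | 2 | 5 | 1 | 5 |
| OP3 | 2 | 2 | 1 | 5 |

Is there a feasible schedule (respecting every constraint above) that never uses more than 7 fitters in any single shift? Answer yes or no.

yes

Schedule OP1@1, OP2@4, OP3@1: s1:7  s2:7  s3:5  s4:5  s5:5  s6:0 — peak 7 ≤ 7.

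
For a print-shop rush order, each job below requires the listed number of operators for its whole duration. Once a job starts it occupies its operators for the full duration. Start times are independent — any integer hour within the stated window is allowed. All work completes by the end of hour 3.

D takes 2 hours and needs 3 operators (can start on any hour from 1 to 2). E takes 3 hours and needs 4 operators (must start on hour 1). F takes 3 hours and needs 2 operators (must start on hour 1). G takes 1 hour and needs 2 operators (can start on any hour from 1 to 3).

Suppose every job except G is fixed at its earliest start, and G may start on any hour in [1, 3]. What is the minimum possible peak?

9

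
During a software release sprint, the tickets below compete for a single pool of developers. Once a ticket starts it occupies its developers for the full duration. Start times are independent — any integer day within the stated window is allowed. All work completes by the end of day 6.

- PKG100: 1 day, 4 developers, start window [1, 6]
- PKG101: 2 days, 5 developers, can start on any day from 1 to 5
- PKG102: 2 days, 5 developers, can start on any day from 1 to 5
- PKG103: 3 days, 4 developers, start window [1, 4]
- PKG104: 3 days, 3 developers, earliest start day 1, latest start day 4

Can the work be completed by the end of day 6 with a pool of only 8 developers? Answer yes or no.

no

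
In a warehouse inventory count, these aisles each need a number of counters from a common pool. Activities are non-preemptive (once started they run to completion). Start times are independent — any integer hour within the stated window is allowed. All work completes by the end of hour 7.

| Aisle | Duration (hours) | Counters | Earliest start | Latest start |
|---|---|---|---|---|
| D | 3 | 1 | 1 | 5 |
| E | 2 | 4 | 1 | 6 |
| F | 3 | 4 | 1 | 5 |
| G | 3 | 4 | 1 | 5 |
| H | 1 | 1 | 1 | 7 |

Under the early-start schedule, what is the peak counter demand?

Early-start schedule: D@1, E@1, F@1, G@1, H@1.
Load per hour: hour 1: 14, hour 2: 13, hour 3: 9, hour 4: 0, hour 5: 0, hour 6: 0, hour 7: 0.
Peak is 14.

14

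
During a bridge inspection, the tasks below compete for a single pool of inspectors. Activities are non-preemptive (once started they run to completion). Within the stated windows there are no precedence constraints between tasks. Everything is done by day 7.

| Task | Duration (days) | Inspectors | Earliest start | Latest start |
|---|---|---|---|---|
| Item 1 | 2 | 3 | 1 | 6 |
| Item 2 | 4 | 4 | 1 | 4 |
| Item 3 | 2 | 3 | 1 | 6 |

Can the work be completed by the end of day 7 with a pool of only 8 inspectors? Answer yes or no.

Schedule Item 1@1, Item 2@3, Item 3@1: d1:6  d2:6  d3:4  d4:4  d5:4  d6:4  d7:0 — peak 6 ≤ 8.

yes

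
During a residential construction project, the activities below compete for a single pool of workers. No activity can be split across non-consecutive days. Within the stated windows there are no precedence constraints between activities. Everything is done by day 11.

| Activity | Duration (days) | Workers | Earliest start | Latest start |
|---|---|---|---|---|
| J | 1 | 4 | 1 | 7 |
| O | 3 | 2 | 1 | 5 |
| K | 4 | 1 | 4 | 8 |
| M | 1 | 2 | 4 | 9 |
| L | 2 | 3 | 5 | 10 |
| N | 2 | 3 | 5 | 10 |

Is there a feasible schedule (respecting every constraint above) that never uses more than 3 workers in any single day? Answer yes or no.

The minimum achievable peak is 4; 3 < 4, so no feasible schedule stays within the cap.

no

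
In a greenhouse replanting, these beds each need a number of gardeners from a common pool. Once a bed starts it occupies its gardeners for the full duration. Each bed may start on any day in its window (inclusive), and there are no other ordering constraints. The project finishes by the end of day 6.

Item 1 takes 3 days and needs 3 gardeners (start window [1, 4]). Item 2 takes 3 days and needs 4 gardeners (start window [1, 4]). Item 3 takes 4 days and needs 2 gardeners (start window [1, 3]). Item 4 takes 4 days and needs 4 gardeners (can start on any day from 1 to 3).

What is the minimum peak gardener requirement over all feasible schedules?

10

Early-start (Item 1@1, Item 2@1, Item 3@1, Item 4@1) gives peak 13: d1:13  d2:13  d3:13  d4:6  d5:0  d6:0.
Shift Item 2→4.
Schedule Item 1@1, Item 2@4, Item 3@1, Item 4@1: d1:9  d2:9  d3:9  d4:10  d5:4  d6:4 — peak 10.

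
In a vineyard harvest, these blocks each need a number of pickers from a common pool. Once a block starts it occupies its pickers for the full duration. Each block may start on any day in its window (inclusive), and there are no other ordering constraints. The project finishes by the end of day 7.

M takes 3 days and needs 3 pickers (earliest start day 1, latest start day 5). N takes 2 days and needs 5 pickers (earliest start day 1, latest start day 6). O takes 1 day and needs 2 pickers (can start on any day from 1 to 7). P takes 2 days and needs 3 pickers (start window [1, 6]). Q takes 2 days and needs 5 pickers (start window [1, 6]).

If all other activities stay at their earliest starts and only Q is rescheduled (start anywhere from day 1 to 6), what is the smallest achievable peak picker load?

13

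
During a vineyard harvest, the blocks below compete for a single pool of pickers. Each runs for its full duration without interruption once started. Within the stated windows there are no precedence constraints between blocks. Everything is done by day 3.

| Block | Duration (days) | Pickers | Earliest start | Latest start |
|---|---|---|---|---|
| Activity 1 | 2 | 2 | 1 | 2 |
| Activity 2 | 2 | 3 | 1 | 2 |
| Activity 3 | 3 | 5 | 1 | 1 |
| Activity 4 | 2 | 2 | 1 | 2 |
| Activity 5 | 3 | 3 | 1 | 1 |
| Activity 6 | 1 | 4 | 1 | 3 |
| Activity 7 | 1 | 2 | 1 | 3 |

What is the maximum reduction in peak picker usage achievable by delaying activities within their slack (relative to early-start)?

Early-start peak: d1:21  d2:15  d3:8 ⇒ 21.
Leveled (Activity 1@1, Activity 2@1, Activity 3@1, Activity 4@1, Activity 5@1, Activity 6@3, Activity 7@3): d1:15  d2:15  d3:14 ⇒ 15.
Reduction 21 − 15 = 6.

6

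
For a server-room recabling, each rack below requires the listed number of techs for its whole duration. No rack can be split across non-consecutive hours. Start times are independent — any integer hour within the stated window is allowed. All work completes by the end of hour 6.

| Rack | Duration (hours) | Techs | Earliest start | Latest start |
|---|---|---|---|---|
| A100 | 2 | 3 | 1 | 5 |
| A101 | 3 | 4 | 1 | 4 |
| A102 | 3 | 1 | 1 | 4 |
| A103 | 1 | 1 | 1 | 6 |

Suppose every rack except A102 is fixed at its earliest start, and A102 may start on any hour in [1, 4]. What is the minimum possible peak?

A102@1: h1:9  h2:8  h3:5  h4:0  h5:0  h6:0 → peak 9
A102@2: h1:8  h2:8  h3:5  h4:1  h5:0  h6:0 → peak 8
A102@3: h1:8  h2:7  h3:5  h4:1  h5:1  h6:0 → peak 8
A102@4: h1:8  h2:7  h3:4  h4:1  h5:1  h6:1 → peak 8
Best is A102@2, peak 8.

8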